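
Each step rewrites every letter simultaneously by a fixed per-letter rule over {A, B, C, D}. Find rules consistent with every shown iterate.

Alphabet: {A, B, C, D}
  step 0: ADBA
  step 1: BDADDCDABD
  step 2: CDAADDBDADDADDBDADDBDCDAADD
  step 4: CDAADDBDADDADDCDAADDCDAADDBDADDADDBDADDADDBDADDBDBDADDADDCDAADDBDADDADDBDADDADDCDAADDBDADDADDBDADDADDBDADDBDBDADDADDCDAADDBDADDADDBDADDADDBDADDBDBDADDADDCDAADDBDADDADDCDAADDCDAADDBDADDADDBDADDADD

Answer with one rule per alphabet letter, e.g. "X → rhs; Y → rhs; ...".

  step 1 ⇒ step 2: BDADDCDABD ⇒ CDA·ADD·BD·ADD·ADD·BD·ADD·BD·CDA·ADD
    A ↦ BD
    B ↦ CDA
    C ↦ BD
    D ↦ ADD

A->BD, B->CDA, C->BD, D->ADD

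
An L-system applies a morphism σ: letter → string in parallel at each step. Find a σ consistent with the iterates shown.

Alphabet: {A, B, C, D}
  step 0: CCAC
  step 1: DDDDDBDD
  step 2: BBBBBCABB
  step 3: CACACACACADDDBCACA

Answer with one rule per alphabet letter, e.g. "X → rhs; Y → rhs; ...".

  step 2 ⇒ step 3: BBBBBCABB ⇒ CA·CA·CA·CA·CA·DD·DB·CA·CA
    A ↦ DB
    B ↦ CA
    C ↦ DD
  step 1 ⇒ step 2: DDDDDBDD ⇒ B·B·B·B·B·CA·B·B
    D ↦ B

A->DB, B->CA, C->DD, D->B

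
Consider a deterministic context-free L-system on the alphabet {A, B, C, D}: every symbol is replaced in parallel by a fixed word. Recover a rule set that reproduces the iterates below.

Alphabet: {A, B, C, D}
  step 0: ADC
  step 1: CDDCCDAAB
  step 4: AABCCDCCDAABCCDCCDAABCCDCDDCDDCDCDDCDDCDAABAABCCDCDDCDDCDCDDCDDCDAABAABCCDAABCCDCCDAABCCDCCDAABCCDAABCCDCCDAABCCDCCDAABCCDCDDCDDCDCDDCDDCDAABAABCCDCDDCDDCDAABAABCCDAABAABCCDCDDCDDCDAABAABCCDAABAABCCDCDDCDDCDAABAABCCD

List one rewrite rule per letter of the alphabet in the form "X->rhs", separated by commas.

A->CDD, B->CD, C->AAB, D->CCD

  step 0 ⇒ step 1: ADC ⇒ CDD·CCD·AAB
    A ↦ CDD
    C ↦ AAB
    D ↦ CCD
    B ↦ CD  (constrained at step 1)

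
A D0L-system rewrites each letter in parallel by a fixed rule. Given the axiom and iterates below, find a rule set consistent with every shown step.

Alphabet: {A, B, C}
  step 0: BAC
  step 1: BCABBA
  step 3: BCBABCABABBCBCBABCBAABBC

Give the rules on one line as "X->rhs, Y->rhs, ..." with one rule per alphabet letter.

A->AB, B->BC, C->BA

  step 0 ⇒ step 1: BAC ⇒ BC·AB·BA
    A ↦ AB
    B ↦ BC
    C ↦ BA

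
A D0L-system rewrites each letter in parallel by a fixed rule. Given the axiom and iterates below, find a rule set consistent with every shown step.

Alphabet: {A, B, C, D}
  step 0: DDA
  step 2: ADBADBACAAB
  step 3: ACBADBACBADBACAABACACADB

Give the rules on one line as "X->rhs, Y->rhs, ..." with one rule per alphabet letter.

A->AC, B->ADB, C->AAB, D->B

  step 2 ⇒ step 3: ADBADBACAAB ⇒ AC·B·ADB·AC·B·ADB·AC·AAB·AC·AC·ADB
    A ↦ AC
    B ↦ ADB
    C ↦ AAB
    D ↦ B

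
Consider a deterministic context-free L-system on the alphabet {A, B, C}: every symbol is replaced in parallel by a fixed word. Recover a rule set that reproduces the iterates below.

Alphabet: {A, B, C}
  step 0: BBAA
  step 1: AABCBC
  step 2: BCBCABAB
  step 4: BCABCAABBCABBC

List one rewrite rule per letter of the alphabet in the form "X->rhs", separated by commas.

A->BC, B->A, C->B

  step 1 ⇒ step 2: AABCBC ⇒ BC·BC·A·B·A·B
    A ↦ BC
    B ↦ A
    C ↦ B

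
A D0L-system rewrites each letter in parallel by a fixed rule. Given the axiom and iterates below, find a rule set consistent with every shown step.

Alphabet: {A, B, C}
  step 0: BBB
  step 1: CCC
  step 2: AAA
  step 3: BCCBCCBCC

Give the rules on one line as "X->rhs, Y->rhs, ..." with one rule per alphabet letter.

  step 2 ⇒ step 3: AAA ⇒ BCC·BCC·BCC
    A ↦ BCC
  step 0 ⇒ step 1: BBB ⇒ C·C·C
    B ↦ C
  step 1 ⇒ step 2: CCC ⇒ A·A·A
    C ↦ A

A->BCC, B->C, C->A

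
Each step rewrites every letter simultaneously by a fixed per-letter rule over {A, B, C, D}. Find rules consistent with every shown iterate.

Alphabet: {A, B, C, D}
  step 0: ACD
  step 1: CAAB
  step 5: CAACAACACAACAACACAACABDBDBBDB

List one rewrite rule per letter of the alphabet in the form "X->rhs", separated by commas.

A->CA, B->DB, C->A, D->B

  step 0 ⇒ step 1: ACD ⇒ CA·A·B
    A ↦ CA
    C ↦ A
    D ↦ B
    B ↦ DB  (constrained at step 1)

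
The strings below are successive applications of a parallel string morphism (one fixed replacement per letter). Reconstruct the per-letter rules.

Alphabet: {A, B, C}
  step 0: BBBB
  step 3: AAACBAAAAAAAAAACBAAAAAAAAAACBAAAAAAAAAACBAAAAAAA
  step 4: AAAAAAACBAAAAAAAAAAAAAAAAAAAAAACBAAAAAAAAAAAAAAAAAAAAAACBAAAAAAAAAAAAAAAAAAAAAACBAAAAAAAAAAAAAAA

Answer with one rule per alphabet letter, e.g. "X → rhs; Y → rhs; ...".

  step 3 ⇒ step 4: AAACBAAAAAAAAAACBAAAAAAAAAACBAAAAAAAAAACBAAAAAAA ⇒ AA·AA·AA·A·CBA·AA·AA·AA·AA·AA·AA·AA·AA·AA·AA·A·CBA·AA·AA·AA·AA·AA·AA·AA·AA·AA·AA·A·CBA·AA·AA·AA·AA·AA·AA·AA·AA·AA·AA·A·CBA·AA·AA·AA·AA·AA·AA·AA
    A ↦ AA
    B ↦ CBA
    C ↦ A

A->AA, B->CBA, C->A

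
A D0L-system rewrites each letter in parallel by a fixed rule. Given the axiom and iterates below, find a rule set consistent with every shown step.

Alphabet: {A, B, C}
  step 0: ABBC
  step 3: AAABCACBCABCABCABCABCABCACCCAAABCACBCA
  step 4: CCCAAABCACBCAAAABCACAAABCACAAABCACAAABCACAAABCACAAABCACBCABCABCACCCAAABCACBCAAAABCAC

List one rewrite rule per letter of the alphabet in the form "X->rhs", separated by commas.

A->C, B->AAA, C->BCA

  step 3 ⇒ step 4: AAABCACBCABCABCABCABCABCACCCAAABCACBCA ⇒ C·C·C·AAA·BCA·C·BCA·AAA·BCA·C·AAA·BCA·C·AAA·BCA·C·AAA·BCA·C·AAA·BCA·C·AAA·BCA·C·BCA·BCA·BCA·C·C·C·AAA·BCA·C·BCA·AAA·BCA·C
    A ↦ C
    B ↦ AAA
    C ↦ BCA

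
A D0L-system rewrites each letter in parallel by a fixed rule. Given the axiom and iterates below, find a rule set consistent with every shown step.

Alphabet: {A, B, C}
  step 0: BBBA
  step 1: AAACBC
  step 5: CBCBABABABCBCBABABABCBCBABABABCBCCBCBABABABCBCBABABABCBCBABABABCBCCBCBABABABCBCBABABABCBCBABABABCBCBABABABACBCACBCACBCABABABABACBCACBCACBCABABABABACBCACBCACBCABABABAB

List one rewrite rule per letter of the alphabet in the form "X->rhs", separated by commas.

  step 0 ⇒ step 1: BBBA ⇒ A·A·A·CBC
    A ↦ CBC
    B ↦ A
    C ↦ BAB  (constrained at step 1)

A->CBC, B->A, C->BAB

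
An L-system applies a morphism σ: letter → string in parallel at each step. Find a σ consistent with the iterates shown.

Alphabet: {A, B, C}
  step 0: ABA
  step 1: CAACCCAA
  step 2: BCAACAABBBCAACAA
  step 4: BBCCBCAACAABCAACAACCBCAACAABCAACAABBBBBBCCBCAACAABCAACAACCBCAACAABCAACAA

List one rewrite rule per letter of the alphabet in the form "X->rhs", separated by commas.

  step 1 ⇒ step 2: CAACCCAA ⇒ B·CAA·CAA·B·B·B·CAA·CAA
    A ↦ CAA
    C ↦ B
  step 0 ⇒ step 1: ABA ⇒ CAA·CC·CAA
    B ↦ CC

A->CAA, B->CC, C->B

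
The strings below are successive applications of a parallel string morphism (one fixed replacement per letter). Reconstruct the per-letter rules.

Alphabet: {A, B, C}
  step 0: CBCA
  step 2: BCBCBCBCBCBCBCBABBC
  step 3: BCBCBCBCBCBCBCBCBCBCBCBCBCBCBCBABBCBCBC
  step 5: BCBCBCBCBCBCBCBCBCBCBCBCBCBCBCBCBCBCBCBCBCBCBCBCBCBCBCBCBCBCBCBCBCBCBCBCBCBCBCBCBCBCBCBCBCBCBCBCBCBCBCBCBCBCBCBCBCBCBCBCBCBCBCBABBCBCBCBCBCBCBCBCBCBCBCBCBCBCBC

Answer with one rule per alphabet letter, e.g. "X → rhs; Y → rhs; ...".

A->BAB, B->BC, C->BC

  step 2 ⇒ step 3: BCBCBCBCBCBCBCBABBC ⇒ BC·BC·BC·BC·BC·BC·BC·BC·BC·BC·BC·BC·BC·BC·BC·BAB·BC·BC·BC
    A ↦ BAB
    B ↦ BC
    C ↦ BC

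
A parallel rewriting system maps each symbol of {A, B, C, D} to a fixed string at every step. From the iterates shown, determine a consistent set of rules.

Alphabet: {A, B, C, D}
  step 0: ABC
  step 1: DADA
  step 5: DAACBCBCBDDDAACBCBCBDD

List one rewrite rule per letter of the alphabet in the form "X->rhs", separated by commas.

  step 0 ⇒ step 1: ABC ⇒ D·A·DA
    A ↦ D
    B ↦ A
    C ↦ DA
    D ↦ CB  (constrained at step 1)

A->D, B->A, C->DA, D->CB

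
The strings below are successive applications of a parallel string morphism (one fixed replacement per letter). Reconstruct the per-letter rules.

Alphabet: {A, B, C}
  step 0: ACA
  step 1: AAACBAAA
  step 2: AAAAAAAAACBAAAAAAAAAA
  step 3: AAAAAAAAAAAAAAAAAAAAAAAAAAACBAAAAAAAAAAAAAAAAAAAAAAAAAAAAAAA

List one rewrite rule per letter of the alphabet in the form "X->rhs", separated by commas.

A->AAA, B->A, C->CB

  step 2 ⇒ step 3: AAAAAAAAACBAAAAAAAAAA ⇒ AAA·AAA·AAA·AAA·AAA·AAA·AAA·AAA·AAA·CB·A·AAA·AAA·AAA·AAA·AAA·AAA·AAA·AAA·AAA·AAA
    A ↦ AAA
    B ↦ A
    C ↦ CB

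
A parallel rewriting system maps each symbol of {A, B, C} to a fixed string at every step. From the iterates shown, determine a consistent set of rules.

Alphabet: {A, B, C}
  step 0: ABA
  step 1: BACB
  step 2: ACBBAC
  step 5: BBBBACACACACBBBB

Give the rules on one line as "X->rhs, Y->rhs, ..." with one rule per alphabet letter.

A->B, B->AC, C->B

  step 1 ⇒ step 2: BACB ⇒ AC·B·B·AC
    A ↦ B
    B ↦ AC
    C ↦ B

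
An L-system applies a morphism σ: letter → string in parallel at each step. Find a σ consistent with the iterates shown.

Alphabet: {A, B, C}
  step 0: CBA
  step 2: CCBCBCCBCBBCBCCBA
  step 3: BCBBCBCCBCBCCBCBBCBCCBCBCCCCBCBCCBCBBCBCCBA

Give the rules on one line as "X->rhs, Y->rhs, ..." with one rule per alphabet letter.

  step 2 ⇒ step 3: CCBCBCCBCBBCBCCBA ⇒ BCB·BCB·CC·BCB·CC·BCB·BCB·CC·BCB·CC·CC·BCB·CC·BCB·BCB·CC·BA
    A ↦ BA
    B ↦ CC
    C ↦ BCB

A->BA, B->CC, C->BCB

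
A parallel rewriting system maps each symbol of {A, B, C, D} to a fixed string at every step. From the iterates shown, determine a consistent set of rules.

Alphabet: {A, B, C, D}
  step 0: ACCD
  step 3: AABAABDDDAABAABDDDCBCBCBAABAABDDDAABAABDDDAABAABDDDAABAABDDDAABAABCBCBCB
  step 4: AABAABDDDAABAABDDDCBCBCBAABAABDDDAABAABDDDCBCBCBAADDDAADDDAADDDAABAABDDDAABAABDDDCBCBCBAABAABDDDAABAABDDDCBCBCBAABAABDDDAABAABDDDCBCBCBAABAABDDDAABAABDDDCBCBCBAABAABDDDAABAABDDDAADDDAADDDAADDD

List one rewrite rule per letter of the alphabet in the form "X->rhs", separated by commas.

A->AAB, B->DDD, C->AA, D->CB

  step 3 ⇒ step 4: AABAABDDDAABAABDDDCBCBCBAABAABDDDAABAABDDDAABAABDDDAABAABDDDAABAABCBCBCB ⇒ AAB·AAB·DDD·AAB·AAB·DDD·CB·CB·CB·AAB·AAB·DDD·AAB·AAB·DDD·CB·CB·CB·AA·DDD·AA·DDD·AA·DDD·AAB·AAB·DDD·AAB·AAB·DDD·CB·CB·CB·AAB·AAB·DDD·AAB·AAB·DDD·CB·CB·CB·AAB·AAB·DDD·AAB·AAB·DDD·CB·CB·CB·AAB·AAB·DDD·AAB·AAB·DDD·CB·CB·CB·AAB·AAB·DDD·AAB·AAB·DDD·AA·DDD·AA·DDD·AA·DDD
    A ↦ AAB
    B ↦ DDD
    C ↦ AA
    D ↦ CB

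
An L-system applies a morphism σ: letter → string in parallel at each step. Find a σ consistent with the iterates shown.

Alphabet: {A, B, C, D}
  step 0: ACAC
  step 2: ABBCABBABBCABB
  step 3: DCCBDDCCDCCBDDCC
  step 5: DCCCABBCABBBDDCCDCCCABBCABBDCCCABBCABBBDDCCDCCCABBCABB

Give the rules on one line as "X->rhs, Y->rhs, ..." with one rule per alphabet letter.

A->D, B->C, C->BD, D->ABB

  step 2 ⇒ step 3: ABBCABBABBCABB ⇒ D·C·C·BD·D·C·C·D·C·C·BD·D·C·C
    A ↦ D
    B ↦ C
    C ↦ BD
    D ↦ ABB  (constrained at step 3)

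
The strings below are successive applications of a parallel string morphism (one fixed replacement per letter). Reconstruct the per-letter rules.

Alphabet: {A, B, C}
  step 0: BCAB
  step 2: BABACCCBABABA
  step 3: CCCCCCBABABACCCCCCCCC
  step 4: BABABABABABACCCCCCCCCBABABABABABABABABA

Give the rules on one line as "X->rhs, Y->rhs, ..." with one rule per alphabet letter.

  step 3 ⇒ step 4: CCCCCCBABABACCCCCCCCC ⇒ BA·BA·BA·BA·BA·BA·CC·C·CC·C·CC·C·BA·BA·BA·BA·BA·BA·BA·BA·BA
    A ↦ C
    B ↦ CC
    C ↦ BA

A->C, B->CC, C->BA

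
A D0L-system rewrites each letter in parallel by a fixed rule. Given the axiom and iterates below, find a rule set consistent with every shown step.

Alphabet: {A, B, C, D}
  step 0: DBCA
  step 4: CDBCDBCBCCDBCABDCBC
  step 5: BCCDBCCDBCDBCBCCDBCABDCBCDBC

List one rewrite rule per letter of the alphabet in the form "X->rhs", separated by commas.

  step 4 ⇒ step 5: CDBCDBCBCCDBCABDCBC ⇒ BC·C·D·BC·C·D·BC·D·BC·BC·C·D·BC·AB·D·C·BC·D·BC
    A ↦ AB
    B ↦ D
    C ↦ BC
    D ↦ C

A->AB, B->D, C->BC, D->C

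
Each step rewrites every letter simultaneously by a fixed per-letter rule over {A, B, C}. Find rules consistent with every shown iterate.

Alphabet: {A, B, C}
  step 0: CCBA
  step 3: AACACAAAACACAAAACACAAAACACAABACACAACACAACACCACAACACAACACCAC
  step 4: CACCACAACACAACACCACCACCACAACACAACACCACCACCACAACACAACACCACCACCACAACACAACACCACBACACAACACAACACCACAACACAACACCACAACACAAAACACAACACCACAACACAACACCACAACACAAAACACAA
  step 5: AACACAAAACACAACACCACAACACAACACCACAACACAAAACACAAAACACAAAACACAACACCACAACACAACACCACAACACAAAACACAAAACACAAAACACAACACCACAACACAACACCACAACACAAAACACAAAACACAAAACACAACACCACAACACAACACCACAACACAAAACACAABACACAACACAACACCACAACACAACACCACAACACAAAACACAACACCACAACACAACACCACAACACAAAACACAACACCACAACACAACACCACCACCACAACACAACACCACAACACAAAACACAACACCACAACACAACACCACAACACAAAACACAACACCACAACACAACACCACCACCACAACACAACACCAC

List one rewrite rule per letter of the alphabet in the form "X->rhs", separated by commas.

  step 4 ⇒ step 5: CACCACAACACAACACCACCACCACAACACAACACCACCACCACAACACAACACCACCACCACAACACAACACCACBACACAACACAACACCACAACACAACACCACAACACAAAACACAACACCACAACACAACACCACAACACAAAACACAA ⇒ AA·CAC·AA·AA·CAC·AA·CAC·CAC·AA·CAC·AA·CAC·CAC·AA·CAC·AA·AA·CAC·AA·AA·CAC·AA·AA·CAC·AA·CAC·CAC·AA·CAC·AA·CAC·CAC·AA·CAC·AA·AA·CAC·AA·AA·CAC·AA·AA·CAC·AA·CAC·CAC·AA·CAC·AA·CAC·CAC·AA·CAC·AA·AA·CAC·AA·AA·CAC·AA·AA·CAC·AA·CAC·CAC·AA·CAC·AA·CAC·CAC·AA·CAC·AA·AA·CAC·AA·BA·CAC·AA·CAC·AA·CAC·CAC·AA·CAC·AA·CAC·CAC·AA·CAC·AA·AA·CAC·AA·CAC·CAC·AA·CAC·AA·CAC·CAC·AA·CAC·AA·AA·CAC·AA·CAC·CAC·AA·CAC·AA·CAC·CAC·CAC·CAC·AA·CAC·AA·CAC·CAC·AA·CAC·AA·AA·CAC·AA·CAC·CAC·AA·CAC·AA·CAC·CAC·AA·CAC·AA·AA·CAC·AA·CAC·CAC·AA·CAC·AA·CAC·CAC·CAC·CAC·AA·CAC·AA·CAC·CAC
    A ↦ CAC
    B ↦ BA
    C ↦ AA

A->CAC, B->BA, C->AA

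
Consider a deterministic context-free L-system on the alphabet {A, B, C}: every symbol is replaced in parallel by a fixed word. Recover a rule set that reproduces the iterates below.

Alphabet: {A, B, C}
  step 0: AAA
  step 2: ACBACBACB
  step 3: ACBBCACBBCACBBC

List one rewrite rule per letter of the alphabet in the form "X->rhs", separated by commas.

A->AC, B->BC, C->B

  step 2 ⇒ step 3: ACBACBACB ⇒ AC·B·BC·AC·B·BC·AC·B·BC
    A ↦ AC
    B ↦ BC
    C ↦ B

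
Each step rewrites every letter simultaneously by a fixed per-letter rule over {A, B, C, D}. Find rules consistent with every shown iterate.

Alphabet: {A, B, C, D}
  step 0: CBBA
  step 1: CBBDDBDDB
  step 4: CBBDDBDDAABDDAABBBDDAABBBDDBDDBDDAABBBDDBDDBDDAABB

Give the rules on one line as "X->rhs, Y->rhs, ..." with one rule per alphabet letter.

A->B, B->BDD, C->CB, D->A

  step 0 ⇒ step 1: CBBA ⇒ CB·BDD·BDD·B
    A ↦ B
    B ↦ BDD
    C ↦ CB
    D ↦ A  (constrained at step 1)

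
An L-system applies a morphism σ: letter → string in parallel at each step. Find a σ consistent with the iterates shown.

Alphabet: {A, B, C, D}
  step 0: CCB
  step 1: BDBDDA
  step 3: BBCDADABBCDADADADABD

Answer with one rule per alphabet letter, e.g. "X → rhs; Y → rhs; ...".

  step 0 ⇒ step 1: CCB ⇒ BD·BD·DA
    B ↦ DA
    C ↦ BD
    A ↦ C  (constrained at step 1)
    D ↦ BB  (constrained at step 1)

A->C, B->DA, C->BD, D->BB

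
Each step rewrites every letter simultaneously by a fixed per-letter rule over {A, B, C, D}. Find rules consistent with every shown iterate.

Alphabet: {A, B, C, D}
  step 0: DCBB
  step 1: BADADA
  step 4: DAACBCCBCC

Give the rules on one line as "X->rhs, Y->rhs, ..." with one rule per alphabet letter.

A->C, B->DA, C->A, D->B

  step 0 ⇒ step 1: DCBB ⇒ B·A·DA·DA
    B ↦ DA
    C ↦ A
    D ↦ B
    A ↦ C  (constrained at step 1)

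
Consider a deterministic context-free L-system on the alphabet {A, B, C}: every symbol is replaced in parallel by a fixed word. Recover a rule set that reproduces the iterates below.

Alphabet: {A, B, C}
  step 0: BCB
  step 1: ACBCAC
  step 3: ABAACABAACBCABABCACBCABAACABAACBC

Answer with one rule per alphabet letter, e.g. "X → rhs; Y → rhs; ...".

  step 0 ⇒ step 1: BCB ⇒ AC·BC·AC
    B ↦ AC
    C ↦ BC
    A ↦ ABA  (constrained at step 1)

A->ABA, B->AC, C->BC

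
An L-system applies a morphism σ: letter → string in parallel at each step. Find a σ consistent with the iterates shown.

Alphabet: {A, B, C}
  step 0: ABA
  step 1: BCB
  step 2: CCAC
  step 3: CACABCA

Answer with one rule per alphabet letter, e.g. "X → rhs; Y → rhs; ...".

  step 2 ⇒ step 3: CCAC ⇒ CA·CA·B·CA
    A ↦ B
    C ↦ CA
  step 0 ⇒ step 1: ABA ⇒ B·C·B
    B ↦ C

A->B, B->C, C->CA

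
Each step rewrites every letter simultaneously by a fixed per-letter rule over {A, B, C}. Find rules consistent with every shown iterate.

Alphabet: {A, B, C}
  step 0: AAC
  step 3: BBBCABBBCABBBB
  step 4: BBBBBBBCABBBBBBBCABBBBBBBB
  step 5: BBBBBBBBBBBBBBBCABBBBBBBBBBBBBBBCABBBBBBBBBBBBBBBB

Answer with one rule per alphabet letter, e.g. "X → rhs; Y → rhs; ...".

A->CA, B->BB, C->B

  step 4 ⇒ step 5: BBBBBBBCABBBBBBBCABBBBBBBB ⇒ BB·BB·BB·BB·BB·BB·BB·B·CA·BB·BB·BB·BB·BB·BB·BB·B·CA·BB·BB·BB·BB·BB·BB·BB·BB
    A ↦ CA
    B ↦ BB
    C ↦ B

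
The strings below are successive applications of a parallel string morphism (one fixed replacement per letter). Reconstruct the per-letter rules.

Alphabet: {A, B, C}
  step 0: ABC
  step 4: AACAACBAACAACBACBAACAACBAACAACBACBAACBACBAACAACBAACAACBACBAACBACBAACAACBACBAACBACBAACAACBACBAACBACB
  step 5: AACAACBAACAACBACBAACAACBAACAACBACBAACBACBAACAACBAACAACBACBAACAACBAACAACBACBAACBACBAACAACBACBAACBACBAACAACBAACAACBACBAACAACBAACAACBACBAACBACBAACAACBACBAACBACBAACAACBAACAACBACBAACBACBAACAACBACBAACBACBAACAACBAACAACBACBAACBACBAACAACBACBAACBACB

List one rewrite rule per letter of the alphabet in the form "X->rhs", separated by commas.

  step 4 ⇒ step 5: AACAACBAACAACBACBAACAACBAACAACBACBAACBACBAACAACBAACAACBACBAACBACBAACAACBACBAACBACBAACAACBACBAACBACB ⇒ AAC·AAC·B·AAC·AAC·B·ACB·AAC·AAC·B·AAC·AAC·B·ACB·AAC·B·ACB·AAC·AAC·B·AAC·AAC·B·ACB·AAC·AAC·B·AAC·AAC·B·ACB·AAC·B·ACB·AAC·AAC·B·ACB·AAC·B·ACB·AAC·AAC·B·AAC·AAC·B·ACB·AAC·AAC·B·AAC·AAC·B·ACB·AAC·B·ACB·AAC·AAC·B·ACB·AAC·B·ACB·AAC·AAC·B·AAC·AAC·B·ACB·AAC·B·ACB·AAC·AAC·B·ACB·AAC·B·ACB·AAC·AAC·B·AAC·AAC·B·ACB·AAC·B·ACB·AAC·AAC·B·ACB·AAC·B·ACB
    A ↦ AAC
    B ↦ ACB
    C ↦ B

A->AAC, B->ACB, C->B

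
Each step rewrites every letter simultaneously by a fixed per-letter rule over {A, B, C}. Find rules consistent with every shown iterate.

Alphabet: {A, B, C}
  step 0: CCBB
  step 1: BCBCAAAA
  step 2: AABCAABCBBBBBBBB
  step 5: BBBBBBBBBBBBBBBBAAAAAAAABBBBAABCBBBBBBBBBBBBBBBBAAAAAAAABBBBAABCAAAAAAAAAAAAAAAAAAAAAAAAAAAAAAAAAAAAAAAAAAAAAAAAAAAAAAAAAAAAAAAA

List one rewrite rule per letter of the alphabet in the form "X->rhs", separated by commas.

A->BB, B->AA, C->BC

  step 1 ⇒ step 2: BCBCAAAA ⇒ AA·BC·AA·BC·BB·BB·BB·BB
    A ↦ BB
    B ↦ AA
    C ↦ BC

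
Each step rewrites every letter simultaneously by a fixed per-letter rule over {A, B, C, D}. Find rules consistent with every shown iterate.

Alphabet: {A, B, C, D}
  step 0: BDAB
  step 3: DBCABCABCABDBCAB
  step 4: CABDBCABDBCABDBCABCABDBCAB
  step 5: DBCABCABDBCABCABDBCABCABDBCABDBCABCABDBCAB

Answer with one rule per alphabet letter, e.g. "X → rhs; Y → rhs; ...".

A->C, B->AB, C->DB, D->C

  step 4 ⇒ step 5: CABDBCABDBCABDBCABCABDBCAB ⇒ DB·C·AB·C·AB·DB·C·AB·C·AB·DB·C·AB·C·AB·DB·C·AB·DB·C·AB·C·AB·DB·C·AB
    A ↦ C
    B ↦ AB
    C ↦ DB
    D ↦ C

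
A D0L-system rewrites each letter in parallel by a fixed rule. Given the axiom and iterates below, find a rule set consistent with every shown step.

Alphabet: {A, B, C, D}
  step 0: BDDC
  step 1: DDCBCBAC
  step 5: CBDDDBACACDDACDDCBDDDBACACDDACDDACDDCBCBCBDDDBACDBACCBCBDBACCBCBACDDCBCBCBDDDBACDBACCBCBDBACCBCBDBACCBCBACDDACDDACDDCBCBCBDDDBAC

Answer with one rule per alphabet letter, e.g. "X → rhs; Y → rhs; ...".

  step 0 ⇒ step 1: BDDC ⇒ DD·CB·CB·AC
    B ↦ DD
    C ↦ AC
    D ↦ CB
    A ↦ DB  (constrained at step 1)

A->DB, B->DD, C->AC, D->CB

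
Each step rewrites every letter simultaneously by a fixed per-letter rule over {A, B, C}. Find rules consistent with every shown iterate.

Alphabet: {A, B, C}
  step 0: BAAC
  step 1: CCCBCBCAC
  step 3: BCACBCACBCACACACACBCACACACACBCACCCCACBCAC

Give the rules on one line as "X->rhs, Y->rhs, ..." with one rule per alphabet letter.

  step 0 ⇒ step 1: BAAC ⇒ CCC·BC·BC·AC
    A ↦ BC
    B ↦ CCC
    C ↦ AC

A->BC, B->CCC, C->AC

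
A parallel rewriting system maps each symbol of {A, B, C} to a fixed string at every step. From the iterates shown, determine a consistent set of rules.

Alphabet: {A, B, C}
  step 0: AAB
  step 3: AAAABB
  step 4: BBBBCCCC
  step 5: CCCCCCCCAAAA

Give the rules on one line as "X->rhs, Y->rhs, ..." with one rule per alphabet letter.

A->B, B->CC, C->A

  step 4 ⇒ step 5: BBBBCCCC ⇒ CC·CC·CC·CC·A·A·A·A
    B ↦ CC
    C ↦ A
  step 3 ⇒ step 4: AAAABB ⇒ B·B·B·B·CC·CC
    A ↦ B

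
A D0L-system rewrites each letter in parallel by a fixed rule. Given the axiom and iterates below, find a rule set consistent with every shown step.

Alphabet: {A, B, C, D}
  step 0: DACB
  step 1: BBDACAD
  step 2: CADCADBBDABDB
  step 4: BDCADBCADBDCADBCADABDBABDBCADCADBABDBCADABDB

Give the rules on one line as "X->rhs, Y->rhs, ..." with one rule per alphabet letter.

A->BD, B->CAD, C->A, D->B

  step 1 ⇒ step 2: BBDACAD ⇒ CAD·CAD·B·BD·A·BD·B
    A ↦ BD
    B ↦ CAD
    C ↦ A
    D ↦ B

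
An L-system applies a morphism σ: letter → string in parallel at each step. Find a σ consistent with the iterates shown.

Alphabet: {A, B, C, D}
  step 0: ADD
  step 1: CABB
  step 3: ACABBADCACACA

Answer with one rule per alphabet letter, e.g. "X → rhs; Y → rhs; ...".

A->CA, B->A, C->BAD, D->B

  step 0 ⇒ step 1: ADD ⇒ CA·B·B
    A ↦ CA
    D ↦ B
    B ↦ A  (constrained at step 1)
    C ↦ BAD  (constrained at step 1)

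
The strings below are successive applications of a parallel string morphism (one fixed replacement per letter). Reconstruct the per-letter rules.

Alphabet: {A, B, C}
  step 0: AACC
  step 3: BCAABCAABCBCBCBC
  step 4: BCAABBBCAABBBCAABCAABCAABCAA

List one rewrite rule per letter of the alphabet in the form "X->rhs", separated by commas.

A->B, B->BC, C->AA

  step 3 ⇒ step 4: BCAABCAABCBCBCBC ⇒ BC·AA·B·B·BC·AA·B·B·BC·AA·BC·AA·BC·AA·BC·AA
    A ↦ B
    B ↦ BC
    C ↦ AA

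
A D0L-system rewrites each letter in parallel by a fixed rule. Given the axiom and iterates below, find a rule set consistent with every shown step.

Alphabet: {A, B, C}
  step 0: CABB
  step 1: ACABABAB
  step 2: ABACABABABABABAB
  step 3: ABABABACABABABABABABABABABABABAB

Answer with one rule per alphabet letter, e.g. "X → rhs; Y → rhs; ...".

  step 2 ⇒ step 3: ABACABABABABABAB ⇒ AB·AB·AB·AC·AB·AB·AB·AB·AB·AB·AB·AB·AB·AB·AB·AB
    A ↦ AB
    B ↦ AB
    C ↦ AC

A->AB, B->AB, C->AC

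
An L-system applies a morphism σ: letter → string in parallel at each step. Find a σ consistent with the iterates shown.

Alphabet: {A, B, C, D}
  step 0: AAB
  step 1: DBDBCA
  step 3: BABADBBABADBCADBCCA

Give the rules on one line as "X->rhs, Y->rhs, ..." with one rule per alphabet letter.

  step 0 ⇒ step 1: AAB ⇒ DB·DB·CA
    A ↦ DB
    B ↦ CA
    C ↦ BA  (constrained at step 1)
    D ↦ C  (constrained at step 1)

A->DB, B->CA, C->BA, D->C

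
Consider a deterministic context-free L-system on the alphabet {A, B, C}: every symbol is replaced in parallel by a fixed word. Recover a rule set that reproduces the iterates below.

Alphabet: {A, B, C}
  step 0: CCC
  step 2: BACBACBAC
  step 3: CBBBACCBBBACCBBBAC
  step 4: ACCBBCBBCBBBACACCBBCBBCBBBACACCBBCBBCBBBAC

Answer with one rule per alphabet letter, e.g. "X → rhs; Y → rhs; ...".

A->B, B->CBB, C->AC

  step 3 ⇒ step 4: CBBBACCBBBACCBBBAC ⇒ AC·CBB·CBB·CBB·B·AC·AC·CBB·CBB·CBB·B·AC·AC·CBB·CBB·CBB·B·AC
    A ↦ B
    B ↦ CBB
    C ↦ AC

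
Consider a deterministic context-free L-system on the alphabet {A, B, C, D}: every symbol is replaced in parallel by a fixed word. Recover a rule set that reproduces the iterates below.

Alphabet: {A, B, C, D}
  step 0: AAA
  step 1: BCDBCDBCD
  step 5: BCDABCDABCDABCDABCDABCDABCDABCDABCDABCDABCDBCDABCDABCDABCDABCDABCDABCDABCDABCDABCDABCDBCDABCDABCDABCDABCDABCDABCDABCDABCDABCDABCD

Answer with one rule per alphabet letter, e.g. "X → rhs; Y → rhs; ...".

A->BCD, B->A, C->BC, D->DA

  step 0 ⇒ step 1: AAA ⇒ BCD·BCD·BCD
    A ↦ BCD
    B ↦ A  (constrained at step 1)
    C ↦ BC  (constrained at step 1)
    D ↦ DA  (constrained at step 1)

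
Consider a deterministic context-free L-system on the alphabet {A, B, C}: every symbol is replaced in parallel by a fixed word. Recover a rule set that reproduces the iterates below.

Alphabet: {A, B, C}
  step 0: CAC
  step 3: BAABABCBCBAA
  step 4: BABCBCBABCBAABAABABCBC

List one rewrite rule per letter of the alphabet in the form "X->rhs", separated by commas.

  step 3 ⇒ step 4: BAABABCBCBAA ⇒ BA·BC·BC·BA·BC·BA·A·BA·A·BA·BC·BC
    A ↦ BC
    B ↦ BA
    C ↦ A

A->BC, B->BA, C->A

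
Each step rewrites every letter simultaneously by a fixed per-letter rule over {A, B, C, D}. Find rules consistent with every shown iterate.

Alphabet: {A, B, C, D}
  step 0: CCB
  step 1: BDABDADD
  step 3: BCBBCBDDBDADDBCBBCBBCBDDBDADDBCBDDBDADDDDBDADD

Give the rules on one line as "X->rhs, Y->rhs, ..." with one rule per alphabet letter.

  step 0 ⇒ step 1: CCB ⇒ BDA·BDA·DD
    B ↦ DD
    C ↦ BDA
    A ↦ D  (constrained at step 1)
    D ↦ BCB  (constrained at step 1)

A->D, B->DD, C->BDA, D->BCB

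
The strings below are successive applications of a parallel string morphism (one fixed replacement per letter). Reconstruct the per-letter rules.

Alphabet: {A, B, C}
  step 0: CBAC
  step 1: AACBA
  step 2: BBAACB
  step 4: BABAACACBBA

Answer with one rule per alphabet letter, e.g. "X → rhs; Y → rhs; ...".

A->B, B->AC, C->A

  step 1 ⇒ step 2: AACBA ⇒ B·B·A·AC·B
    A ↦ B
    B ↦ AC
    C ↦ A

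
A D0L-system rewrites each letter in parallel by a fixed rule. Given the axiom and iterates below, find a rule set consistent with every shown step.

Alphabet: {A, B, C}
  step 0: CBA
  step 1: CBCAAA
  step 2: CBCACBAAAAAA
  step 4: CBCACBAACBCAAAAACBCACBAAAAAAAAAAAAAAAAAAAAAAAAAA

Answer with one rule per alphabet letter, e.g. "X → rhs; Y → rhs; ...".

A->AA, B->CA, C->CB

  step 1 ⇒ step 2: CBCAAA ⇒ CB·CA·CB·AA·AA·AA
    A ↦ AA
    B ↦ CA
    C ↦ CB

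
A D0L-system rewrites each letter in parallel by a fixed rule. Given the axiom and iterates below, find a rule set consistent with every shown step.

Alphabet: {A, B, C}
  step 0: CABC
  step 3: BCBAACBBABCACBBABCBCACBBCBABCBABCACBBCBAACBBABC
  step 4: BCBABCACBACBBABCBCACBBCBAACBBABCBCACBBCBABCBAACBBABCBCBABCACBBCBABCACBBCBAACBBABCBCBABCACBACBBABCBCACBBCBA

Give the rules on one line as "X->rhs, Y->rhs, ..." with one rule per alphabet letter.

  step 3 ⇒ step 4: BCBAACBBABCACBBABCBCACBBCBABCBABCACBBCBAACBBABC ⇒ BC·BA·BC·ACB·ACB·BA·BC·BC·ACB·BC·BA·ACB·BA·BC·BC·ACB·BC·BA·BC·BA·ACB·BA·BC·BC·BA·BC·ACB·BC·BA·BC·ACB·BC·BA·ACB·BA·BC·BC·BA·BC·ACB·ACB·BA·BC·BC·ACB·BC·BA
    A ↦ ACB
    B ↦ BC
    C ↦ BA

A->ACB, B->BC, C->BA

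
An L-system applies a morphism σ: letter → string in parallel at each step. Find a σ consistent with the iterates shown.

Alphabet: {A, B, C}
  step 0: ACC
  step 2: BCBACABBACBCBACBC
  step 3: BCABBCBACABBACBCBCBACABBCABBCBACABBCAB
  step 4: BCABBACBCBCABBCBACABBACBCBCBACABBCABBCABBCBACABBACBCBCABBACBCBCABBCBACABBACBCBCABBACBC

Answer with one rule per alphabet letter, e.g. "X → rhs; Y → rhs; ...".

A->BAC, B->BC, C->AB

  step 3 ⇒ step 4: BCABBCBACABBACBCBCBACABBCABBCBACABBCAB ⇒ BC·AB·BAC·BC·BC·AB·BC·BAC·AB·BAC·BC·BC·BAC·AB·BC·AB·BC·AB·BC·BAC·AB·BAC·BC·BC·AB·BAC·BC·BC·AB·BC·BAC·AB·BAC·BC·BC·AB·BAC·BC
    A ↦ BAC
    B ↦ BC
    C ↦ AB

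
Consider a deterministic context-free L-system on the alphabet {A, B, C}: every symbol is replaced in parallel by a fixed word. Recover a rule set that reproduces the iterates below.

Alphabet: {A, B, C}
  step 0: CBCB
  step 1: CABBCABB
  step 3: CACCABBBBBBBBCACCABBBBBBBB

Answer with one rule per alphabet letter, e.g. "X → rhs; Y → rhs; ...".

A->C, B->BB, C->CA

  step 0 ⇒ step 1: CBCB ⇒ CA·BB·CA·BB
    B ↦ BB
    C ↦ CA
    A ↦ C  (constrained at step 1)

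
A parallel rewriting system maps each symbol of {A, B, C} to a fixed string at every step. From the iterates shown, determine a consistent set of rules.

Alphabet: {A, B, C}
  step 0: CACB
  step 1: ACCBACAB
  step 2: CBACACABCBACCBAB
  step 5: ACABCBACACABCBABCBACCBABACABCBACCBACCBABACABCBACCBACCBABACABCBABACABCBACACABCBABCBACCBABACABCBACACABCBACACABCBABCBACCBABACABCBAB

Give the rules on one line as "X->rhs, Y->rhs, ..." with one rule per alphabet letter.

  step 1 ⇒ step 2: ACCBACAB ⇒ CB·AC·AC·AB·CB·AC·CB·AB
    A ↦ CB
    B ↦ AB
    C ↦ AC

A->CB, B->AB, C->AC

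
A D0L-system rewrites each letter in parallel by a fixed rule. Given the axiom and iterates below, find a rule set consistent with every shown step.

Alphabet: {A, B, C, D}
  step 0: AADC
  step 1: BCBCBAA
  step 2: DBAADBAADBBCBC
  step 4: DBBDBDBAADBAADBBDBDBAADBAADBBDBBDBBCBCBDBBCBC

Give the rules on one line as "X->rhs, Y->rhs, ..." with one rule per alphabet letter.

  step 1 ⇒ step 2: BCBCBAA ⇒ DB·AA·DB·AA·DB·BC·BC
    A ↦ BC
    B ↦ DB
    C ↦ AA
  step 0 ⇒ step 1: AADC ⇒ BC·BC·B·AA
    D ↦ B

A->BC, B->DB, C->AA, D->B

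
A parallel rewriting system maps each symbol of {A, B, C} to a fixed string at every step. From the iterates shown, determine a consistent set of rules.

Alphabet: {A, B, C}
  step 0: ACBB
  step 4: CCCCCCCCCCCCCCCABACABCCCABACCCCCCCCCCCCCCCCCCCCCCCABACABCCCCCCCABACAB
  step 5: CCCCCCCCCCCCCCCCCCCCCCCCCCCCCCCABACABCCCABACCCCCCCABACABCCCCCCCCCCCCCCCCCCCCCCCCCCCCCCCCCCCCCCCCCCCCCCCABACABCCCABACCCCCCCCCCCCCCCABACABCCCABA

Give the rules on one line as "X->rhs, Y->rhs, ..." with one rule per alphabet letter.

  step 4 ⇒ step 5: CCCCCCCCCCCCCCCABACABCCCABACCCCCCCCCCCCCCCCCCCCCCCABACABCCCCCCCABACAB ⇒ CC·CC·CC·CC·CC·CC·CC·CC·CC·CC·CC·CC·CC·CC·CC·CAB·A·CAB·CC·CAB·A·CC·CC·CC·CAB·A·CAB·CC·CC·CC·CC·CC·CC·CC·CC·CC·CC·CC·CC·CC·CC·CC·CC·CC·CC·CC·CC·CC·CC·CC·CAB·A·CAB·CC·CAB·A·CC·CC·CC·CC·CC·CC·CC·CAB·A·CAB·CC·CAB·A
    A ↦ CAB
    B ↦ A
    C ↦ CC

A->CAB, B->A, C->CC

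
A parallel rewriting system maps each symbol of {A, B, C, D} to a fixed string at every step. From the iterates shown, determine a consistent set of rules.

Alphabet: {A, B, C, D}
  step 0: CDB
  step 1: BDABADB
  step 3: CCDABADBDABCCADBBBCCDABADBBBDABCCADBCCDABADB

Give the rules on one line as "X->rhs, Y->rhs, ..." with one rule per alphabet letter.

A->CC, B->ADB, C->B, D->DAB

  step 0 ⇒ step 1: CDB ⇒ B·DAB·ADB
    B ↦ ADB
    C ↦ B
    D ↦ DAB
    A ↦ CC  (constrained at step 1)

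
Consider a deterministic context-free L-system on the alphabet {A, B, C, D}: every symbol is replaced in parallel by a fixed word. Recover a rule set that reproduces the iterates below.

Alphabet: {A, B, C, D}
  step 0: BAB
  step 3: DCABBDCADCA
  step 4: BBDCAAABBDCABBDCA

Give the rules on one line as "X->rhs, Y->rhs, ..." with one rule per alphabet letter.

A->CA, B->A, C->D, D->BB

  step 3 ⇒ step 4: DCABBDCADCA ⇒ BB·D·CA·A·A·BB·D·CA·BB·D·CA
    A ↦ CA
    B ↦ A
    C ↦ D
    D ↦ BB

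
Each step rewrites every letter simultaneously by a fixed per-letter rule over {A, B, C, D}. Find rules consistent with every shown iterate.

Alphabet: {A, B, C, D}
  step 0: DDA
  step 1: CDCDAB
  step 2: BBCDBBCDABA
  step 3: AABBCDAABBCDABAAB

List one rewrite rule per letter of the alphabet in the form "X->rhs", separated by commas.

  step 2 ⇒ step 3: BBCDBBCDABA ⇒ A·A·BB·CD·A·A·BB·CD·AB·A·AB
    A ↦ AB
    B ↦ A
    C ↦ BB
    D ↦ CD

A->AB, B->A, C->BB, D->CD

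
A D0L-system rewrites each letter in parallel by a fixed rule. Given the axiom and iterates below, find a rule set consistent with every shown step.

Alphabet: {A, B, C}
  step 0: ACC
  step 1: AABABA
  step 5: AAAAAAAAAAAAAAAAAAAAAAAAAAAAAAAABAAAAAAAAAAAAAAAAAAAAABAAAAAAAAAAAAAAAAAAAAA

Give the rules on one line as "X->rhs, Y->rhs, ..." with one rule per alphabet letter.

  step 0 ⇒ step 1: ACC ⇒ AA·BA·BA
    A ↦ AA
    C ↦ BA
    B ↦ C  (constrained at step 1)

A->AA, B->C, C->BA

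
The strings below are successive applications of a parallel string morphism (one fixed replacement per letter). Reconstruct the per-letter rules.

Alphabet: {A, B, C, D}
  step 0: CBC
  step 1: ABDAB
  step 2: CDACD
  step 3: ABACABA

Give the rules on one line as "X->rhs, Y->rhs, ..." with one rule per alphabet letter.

A->C, B->D, C->AB, D->A

  step 2 ⇒ step 3: CDACD ⇒ AB·A·C·AB·A
    A ↦ C
    C ↦ AB
    D ↦ A
  step 0 ⇒ step 1: CBC ⇒ AB·D·AB
    B ↦ D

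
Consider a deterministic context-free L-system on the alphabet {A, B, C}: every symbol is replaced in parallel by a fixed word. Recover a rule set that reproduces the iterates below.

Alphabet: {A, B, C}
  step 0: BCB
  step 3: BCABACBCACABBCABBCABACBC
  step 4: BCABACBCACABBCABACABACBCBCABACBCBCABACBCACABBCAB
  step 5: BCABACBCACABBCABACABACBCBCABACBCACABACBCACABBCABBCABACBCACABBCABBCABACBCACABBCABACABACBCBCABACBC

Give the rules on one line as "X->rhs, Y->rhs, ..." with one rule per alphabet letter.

  step 4 ⇒ step 5: BCABACBCACABBCABACABACBCBCABACBCBCABACBCACABBCAB ⇒ BC·AB·AC·BC·AC·AB·BC·AB·AC·AB·AC·BC·BC·AB·AC·BC·AC·AB·AC·BC·AC·AB·BC·AB·BC·AB·AC·BC·AC·AB·BC·AB·BC·AB·AC·BC·AC·AB·BC·AB·AC·AB·AC·BC·BC·AB·AC·BC
    A ↦ AC
    B ↦ BC
    C ↦ AB

A->AC, B->BC, C->AB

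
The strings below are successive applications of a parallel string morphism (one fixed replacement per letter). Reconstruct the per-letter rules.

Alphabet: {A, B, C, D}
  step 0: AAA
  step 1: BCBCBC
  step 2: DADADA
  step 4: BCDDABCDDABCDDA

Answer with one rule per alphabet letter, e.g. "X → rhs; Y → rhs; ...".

  step 1 ⇒ step 2: BCBCBC ⇒ D·A·D·A·D·A
    B ↦ D
    C ↦ A
  step 0 ⇒ step 1: AAA ⇒ BC·BC·BC
    A ↦ BC
    D ↦ AB  (constrained at step 2)

A->BC, B->D, C->A, D->AB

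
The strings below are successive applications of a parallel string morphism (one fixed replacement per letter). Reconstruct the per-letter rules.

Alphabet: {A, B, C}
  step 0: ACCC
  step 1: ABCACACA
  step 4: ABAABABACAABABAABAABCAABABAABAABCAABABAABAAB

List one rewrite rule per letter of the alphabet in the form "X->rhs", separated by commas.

  step 0 ⇒ step 1: ACCC ⇒ AB·CA·CA·CA
    A ↦ AB
    C ↦ CA
    B ↦ A  (constrained at step 1)

A->AB, B->A, C->CA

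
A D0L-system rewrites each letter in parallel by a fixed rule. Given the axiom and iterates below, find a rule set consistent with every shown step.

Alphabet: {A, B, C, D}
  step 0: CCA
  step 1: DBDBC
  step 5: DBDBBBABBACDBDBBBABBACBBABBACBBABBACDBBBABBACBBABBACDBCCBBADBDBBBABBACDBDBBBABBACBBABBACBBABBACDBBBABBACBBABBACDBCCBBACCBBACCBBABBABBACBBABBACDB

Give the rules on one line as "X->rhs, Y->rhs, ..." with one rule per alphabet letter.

A->C, B->BBA, C->DB, D->CC

  step 0 ⇒ step 1: CCA ⇒ DB·DB·C
    A ↦ C
    C ↦ DB
    B ↦ BBA  (constrained at step 1)
    D ↦ CC  (constrained at step 1)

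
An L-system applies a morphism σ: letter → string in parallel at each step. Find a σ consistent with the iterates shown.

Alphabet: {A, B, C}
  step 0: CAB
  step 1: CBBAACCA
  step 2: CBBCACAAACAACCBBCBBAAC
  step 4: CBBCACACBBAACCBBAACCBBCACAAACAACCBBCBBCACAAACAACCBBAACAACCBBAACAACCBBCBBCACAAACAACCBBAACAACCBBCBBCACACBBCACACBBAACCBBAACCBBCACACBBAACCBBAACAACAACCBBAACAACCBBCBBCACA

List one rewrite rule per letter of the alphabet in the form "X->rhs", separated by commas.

  step 1 ⇒ step 2: CBBAACCA ⇒ CBB·CA·CA·AAC·AAC·CBB·CBB·AAC
    A ↦ AAC
    B ↦ CA
    C ↦ CBB

A->AAC, B->CA, C->CBB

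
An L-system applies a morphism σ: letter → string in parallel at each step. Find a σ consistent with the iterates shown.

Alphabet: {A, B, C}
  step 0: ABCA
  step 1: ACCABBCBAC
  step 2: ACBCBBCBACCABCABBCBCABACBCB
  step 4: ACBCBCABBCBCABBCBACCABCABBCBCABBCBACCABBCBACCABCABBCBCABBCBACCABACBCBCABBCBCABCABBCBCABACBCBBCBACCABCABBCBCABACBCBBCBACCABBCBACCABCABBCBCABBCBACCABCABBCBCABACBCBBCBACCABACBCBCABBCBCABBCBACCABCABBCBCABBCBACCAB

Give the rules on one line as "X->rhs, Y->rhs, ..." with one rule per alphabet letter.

A->AC, B->CAB, C->BCB

  step 1 ⇒ step 2: ACCABBCBAC ⇒ AC·BCB·BCB·AC·CAB·CAB·BCB·CAB·AC·BCB
    A ↦ AC
    B ↦ CAB
    C ↦ BCB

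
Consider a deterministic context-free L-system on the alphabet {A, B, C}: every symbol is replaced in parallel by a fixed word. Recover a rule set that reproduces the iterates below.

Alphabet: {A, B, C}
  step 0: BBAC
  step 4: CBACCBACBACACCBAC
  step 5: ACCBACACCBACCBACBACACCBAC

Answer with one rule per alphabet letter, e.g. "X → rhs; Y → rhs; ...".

  step 4 ⇒ step 5: CBACCBACBACACCBAC ⇒ AC·C·B·AC·AC·C·B·AC·C·B·AC·B·AC·AC·C·B·AC
    A ↦ B
    B ↦ C
    C ↦ AC

A->B, B->C, C->AC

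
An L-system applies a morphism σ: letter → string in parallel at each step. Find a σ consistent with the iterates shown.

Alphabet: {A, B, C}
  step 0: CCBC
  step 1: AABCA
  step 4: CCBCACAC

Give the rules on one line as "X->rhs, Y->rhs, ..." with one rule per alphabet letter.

A->C, B->BC, C->A

  step 0 ⇒ step 1: CCBC ⇒ A·A·BC·A
    B ↦ BC
    C ↦ A
    A ↦ C  (constrained at step 1)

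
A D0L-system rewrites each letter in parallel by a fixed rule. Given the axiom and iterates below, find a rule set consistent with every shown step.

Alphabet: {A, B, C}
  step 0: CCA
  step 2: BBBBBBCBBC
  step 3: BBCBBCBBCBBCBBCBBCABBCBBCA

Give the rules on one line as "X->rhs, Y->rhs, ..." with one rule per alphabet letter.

  step 2 ⇒ step 3: BBBBBBCBBC ⇒ BBC·BBC·BBC·BBC·BBC·BBC·A·BBC·BBC·A
    B ↦ BBC
    C ↦ A
    A ↦ BB  (constrained at step 0)

A->BB, B->BBC, C->A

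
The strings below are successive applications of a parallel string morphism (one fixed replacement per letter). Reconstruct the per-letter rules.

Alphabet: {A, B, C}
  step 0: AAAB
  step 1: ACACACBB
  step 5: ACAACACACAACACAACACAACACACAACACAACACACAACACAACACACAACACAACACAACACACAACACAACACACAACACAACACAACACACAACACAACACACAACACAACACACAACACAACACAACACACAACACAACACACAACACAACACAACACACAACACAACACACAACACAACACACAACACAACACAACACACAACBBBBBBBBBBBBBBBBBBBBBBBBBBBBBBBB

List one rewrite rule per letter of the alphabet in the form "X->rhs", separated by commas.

  step 0 ⇒ step 1: AAAB ⇒ AC·AC·AC·BB
    A ↦ AC
    B ↦ BB
    C ↦ AAC  (constrained at step 1)

A->AC, B->BB, C->AAC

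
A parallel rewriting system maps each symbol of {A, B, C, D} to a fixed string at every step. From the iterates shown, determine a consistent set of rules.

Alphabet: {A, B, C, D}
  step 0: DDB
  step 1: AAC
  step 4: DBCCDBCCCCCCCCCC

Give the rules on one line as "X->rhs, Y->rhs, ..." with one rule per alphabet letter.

A->DB, B->C, C->CC, D->A

  step 0 ⇒ step 1: DDB ⇒ A·A·C
    B ↦ C
    D ↦ A
    A ↦ DB  (constrained at step 1)
    C ↦ CC  (constrained at step 1)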